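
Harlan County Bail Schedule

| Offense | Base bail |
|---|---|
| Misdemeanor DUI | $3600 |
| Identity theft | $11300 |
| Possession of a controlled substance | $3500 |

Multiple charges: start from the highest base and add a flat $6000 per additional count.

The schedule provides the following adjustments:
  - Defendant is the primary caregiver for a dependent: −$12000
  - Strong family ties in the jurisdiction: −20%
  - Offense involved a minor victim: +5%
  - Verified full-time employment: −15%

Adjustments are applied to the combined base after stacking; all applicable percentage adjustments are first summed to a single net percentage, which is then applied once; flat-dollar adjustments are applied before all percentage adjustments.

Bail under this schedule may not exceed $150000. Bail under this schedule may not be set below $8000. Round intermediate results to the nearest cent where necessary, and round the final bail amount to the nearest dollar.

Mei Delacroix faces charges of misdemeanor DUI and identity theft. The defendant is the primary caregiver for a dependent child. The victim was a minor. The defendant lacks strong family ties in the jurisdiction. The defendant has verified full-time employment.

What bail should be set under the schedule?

Base amounts from the schedule: misdemeanor DUI $3600; identity theft $11300.
Stacking rule: highest base plus $6000 per additional charge. Highest is identity theft at $11300; 1 additional charge → +$6000. Combined base = $17300.
Defendant is the primary caregiver for a dependent (−$12000 flat): $17300 − $12000 = $5300.
Net percentage adjustment: +5% −15% = −10%. $5300 × 0.9 = $4770.
$4770 is within the $150000 maximum.
Result $4770 is below the minimum of $8000; bail is set at the minimum $8000.

$8000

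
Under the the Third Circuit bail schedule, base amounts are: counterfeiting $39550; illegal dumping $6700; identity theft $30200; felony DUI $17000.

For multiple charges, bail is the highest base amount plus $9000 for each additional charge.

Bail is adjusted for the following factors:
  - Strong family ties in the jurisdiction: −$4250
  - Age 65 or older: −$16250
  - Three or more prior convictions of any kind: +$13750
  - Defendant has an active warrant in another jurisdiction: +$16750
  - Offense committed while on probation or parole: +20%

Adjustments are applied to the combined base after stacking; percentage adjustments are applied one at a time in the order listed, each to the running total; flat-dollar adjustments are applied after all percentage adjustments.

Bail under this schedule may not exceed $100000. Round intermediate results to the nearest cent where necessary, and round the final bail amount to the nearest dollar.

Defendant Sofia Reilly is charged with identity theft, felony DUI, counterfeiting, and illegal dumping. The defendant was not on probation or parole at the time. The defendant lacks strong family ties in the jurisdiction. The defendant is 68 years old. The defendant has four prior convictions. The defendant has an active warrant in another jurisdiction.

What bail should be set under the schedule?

Base amounts from the schedule: identity theft $30200; felony DUI $17000; counterfeiting $39550; illegal dumping $6700.
Stacking rule: highest base plus $9000 per additional charge. Highest is counterfeiting at $39550; 3 additional charges → +$27000. Combined base = $66550.
Age 65 or older (−$16250 flat): $66550 − $16250 = $50300.
Three or more prior convictions of any kind (+$13750 flat): $50300 + $13750 = $64050.
Defendant has an active warrant in another jurisdiction (+$16750 flat): $64050 + $16750 = $80800.
$80800 is within the $100000 maximum.

$80800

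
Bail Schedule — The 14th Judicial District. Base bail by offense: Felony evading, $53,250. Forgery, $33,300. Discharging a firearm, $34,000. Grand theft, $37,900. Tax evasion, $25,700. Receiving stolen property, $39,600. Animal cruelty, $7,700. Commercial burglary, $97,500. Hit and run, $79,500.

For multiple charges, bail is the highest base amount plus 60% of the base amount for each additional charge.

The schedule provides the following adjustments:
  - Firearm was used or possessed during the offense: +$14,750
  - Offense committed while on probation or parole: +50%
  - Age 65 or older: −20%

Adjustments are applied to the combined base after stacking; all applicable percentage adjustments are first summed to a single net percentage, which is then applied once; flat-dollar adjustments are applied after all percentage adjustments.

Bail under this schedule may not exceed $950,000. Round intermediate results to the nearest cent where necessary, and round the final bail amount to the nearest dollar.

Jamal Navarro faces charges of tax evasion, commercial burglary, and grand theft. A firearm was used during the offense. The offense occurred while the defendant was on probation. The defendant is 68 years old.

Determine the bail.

Base amounts from the schedule: tax evasion $25,700; commercial burglary $97,500; grand theft $37,900.
Stacking rule: highest base plus 60% of each additional charge. Highest is commercial burglary at $97,500. Additional: $25,700 × 60% = $15,420; $37,900 × 60% = $22,740. Combined base = $97,500 + $38,160 = $135,660.
Net percentage adjustment: +50% −20% = +30%. $135,660 × 1.3 = $176,358.
Firearm was used or possessed during the offense (+$14,750 flat): $176,358 + $14,750 = $191,108.
$191,108 is within the $950,000 maximum.

$191,108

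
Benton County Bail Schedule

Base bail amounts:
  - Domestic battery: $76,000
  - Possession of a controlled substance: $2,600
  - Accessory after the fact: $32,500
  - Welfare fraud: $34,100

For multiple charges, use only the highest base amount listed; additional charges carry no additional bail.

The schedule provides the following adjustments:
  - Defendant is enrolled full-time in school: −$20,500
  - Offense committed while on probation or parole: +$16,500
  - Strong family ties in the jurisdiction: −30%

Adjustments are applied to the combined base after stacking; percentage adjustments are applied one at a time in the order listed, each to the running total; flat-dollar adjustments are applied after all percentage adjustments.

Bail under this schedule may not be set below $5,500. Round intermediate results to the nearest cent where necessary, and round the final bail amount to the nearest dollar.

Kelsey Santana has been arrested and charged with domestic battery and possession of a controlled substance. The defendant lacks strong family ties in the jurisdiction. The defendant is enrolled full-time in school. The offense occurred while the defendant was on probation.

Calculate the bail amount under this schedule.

$72,000

Base amounts from the schedule: domestic battery $76,000; possession of a controlled substance $2,600.
Stacking rule: use the highest base only. Highest is domestic battery at $76,000. Combined base = $76,000.
Defendant is enrolled full-time in school (−$20,500 flat): $76,000 − $20,500 = $55,500.
Offense committed while on probation or parole (+$16,500 flat): $55,500 + $16,500 = $72,000.
$72,000 is at or above the $5,500 minimum.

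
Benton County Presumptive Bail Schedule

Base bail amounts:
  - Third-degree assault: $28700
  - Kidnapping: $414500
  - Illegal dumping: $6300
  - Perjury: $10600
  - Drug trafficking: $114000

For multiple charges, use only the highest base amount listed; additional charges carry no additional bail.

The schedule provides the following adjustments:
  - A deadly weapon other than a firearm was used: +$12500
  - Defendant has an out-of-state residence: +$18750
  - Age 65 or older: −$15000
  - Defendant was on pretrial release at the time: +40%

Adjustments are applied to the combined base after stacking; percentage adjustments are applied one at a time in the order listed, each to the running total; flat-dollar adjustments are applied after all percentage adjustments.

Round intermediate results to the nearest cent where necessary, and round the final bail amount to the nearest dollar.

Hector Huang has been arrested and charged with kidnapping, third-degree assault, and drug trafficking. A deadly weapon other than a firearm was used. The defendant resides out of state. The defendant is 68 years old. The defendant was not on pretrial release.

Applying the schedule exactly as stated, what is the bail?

$430750

Base amounts from the schedule: kidnapping $414500; third-degree assault $28700; drug trafficking $114000.
Stacking rule: use the highest base only. Highest is kidnapping at $414500. Combined base = $414500.
A deadly weapon other than a firearm was used (+$12500 flat): $414500 + $12500 = $427000.
Defendant has an out-of-state residence (+$18750 flat): $427000 + $18750 = $445750.
Age 65 or older (−$15000 flat): $445750 − $15000 = $430750.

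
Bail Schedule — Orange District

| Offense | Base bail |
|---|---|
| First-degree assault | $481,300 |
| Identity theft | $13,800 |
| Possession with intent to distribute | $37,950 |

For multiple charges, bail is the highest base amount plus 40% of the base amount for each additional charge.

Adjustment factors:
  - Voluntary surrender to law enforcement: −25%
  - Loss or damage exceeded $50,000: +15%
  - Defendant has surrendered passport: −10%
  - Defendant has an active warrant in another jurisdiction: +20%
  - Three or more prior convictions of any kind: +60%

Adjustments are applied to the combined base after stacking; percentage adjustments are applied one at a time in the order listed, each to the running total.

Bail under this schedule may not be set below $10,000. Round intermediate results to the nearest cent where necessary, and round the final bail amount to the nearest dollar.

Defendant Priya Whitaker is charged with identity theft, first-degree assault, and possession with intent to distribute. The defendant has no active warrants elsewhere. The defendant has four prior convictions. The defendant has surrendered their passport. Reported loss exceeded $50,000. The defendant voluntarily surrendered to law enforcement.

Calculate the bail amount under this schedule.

Base amounts from the schedule: identity theft $13,800; first-degree assault $481,300; possession with intent to distribute $37,950.
Stacking rule: highest base plus 40% of each additional charge. Highest is first-degree assault at $481,300. Additional: $13,800 × 40% = $5,520; $37,950 × 40% = $15,180. Combined base = $481,300 + $20,700 = $502,000.
Voluntary surrender to law enforcement (−25%): $502,000 × 0.75 = $376,500.
Loss or damage exceeded $50,000 (+15%): $376,500 × 1.15 = $432,975.
Defendant has surrendered passport (−10%): $432,975 × 0.9 = $389,677.50.
Three or more prior convictions of any kind (+60%): $389,677.50 × 1.6 = $623,484.
$623,484 is at or above the $10,000 minimum.

$623,484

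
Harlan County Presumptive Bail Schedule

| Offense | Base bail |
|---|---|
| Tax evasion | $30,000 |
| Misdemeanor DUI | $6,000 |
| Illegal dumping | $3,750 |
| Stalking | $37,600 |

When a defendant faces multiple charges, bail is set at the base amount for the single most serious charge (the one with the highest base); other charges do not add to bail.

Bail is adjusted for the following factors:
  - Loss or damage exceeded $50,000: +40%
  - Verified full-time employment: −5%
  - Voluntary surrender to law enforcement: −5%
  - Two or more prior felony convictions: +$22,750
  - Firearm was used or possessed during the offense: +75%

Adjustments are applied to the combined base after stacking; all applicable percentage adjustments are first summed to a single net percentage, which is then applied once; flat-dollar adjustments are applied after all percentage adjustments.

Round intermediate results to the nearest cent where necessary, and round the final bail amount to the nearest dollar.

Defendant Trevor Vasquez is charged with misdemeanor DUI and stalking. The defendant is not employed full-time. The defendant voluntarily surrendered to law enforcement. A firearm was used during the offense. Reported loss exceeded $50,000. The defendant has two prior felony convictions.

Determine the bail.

$101,710

Base amounts from the schedule: misdemeanor DUI $6,000; stalking $37,600.
Stacking rule: use the highest base only. Highest is stalking at $37,600. Combined base = $37,600.
Net percentage adjustment: +40% −5% +75% = +110%. $37,600 × 2.1 = $78,960.
Two or more prior felony convictions (+$22,750 flat): $78,960 + $22,750 = $101,710.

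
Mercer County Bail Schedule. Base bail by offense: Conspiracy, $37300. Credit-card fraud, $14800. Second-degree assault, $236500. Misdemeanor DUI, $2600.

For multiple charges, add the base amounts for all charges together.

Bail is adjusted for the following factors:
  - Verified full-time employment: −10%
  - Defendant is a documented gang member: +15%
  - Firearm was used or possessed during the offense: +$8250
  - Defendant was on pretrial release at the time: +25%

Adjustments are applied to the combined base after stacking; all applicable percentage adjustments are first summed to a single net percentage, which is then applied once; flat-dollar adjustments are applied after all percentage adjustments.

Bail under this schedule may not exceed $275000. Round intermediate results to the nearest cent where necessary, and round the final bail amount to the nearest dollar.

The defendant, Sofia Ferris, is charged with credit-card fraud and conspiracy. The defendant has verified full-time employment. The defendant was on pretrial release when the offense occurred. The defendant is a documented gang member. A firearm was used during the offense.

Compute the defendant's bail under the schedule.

Base amounts from the schedule: credit-card fraud $14800; conspiracy $37300.
Stacking rule: sum of all bases. $14800 + $37300 = $52100.
Net percentage adjustment: −10% +15% +25% = +30%. $52100 × 1.3 = $67730.
Firearm was used or possessed during the offense (+$8250 flat): $67730 + $8250 = $75980.
$75980 is within the $275000 maximum.

$75980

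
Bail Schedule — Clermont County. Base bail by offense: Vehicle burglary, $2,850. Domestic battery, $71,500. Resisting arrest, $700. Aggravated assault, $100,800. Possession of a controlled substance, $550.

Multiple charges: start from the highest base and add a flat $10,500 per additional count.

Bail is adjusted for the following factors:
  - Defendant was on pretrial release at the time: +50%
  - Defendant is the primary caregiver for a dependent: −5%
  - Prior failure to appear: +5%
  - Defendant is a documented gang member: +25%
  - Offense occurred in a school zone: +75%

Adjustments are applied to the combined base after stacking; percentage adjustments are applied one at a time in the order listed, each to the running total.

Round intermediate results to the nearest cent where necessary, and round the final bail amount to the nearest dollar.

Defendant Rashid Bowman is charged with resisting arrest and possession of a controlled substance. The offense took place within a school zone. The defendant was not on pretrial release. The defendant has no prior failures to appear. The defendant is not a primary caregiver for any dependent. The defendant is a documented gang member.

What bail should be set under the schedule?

$24,500

Base amounts from the schedule: resisting arrest $700; possession of a controlled substance $550.
Stacking rule: highest base plus $10,500 per additional charge. Highest is resisting arrest at $700; 1 additional charge → +$10,500. Combined base = $11,200.
Defendant is a documented gang member (+25%): $11,200 × 1.25 = $14,000.
Offense occurred in a school zone (+75%): $14,000 × 1.75 = $24,500.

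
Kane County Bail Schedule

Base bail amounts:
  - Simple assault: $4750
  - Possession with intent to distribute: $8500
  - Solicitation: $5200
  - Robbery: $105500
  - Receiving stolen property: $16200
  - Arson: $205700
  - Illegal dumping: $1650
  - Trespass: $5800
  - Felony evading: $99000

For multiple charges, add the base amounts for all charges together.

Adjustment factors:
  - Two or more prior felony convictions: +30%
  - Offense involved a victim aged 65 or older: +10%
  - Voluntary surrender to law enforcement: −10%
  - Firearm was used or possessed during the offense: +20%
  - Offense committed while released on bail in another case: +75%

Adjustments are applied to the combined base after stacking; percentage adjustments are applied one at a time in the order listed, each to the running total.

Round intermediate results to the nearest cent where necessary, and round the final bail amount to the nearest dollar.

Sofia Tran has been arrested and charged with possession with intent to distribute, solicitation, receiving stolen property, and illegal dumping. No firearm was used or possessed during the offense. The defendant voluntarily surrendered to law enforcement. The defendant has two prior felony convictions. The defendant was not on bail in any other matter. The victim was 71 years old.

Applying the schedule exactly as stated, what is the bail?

Base amounts from the schedule: possession with intent to distribute $8500; solicitation $5200; receiving stolen property $16200; illegal dumping $1650.
Stacking rule: sum of all bases. $8500 + $5200 + $16200 + $1650 = $31550.
Two or more prior felony convictions (+30%): $31550 × 1.3 = $41015.
Offense involved a victim aged 65 or older (+10%): $41015 × 1.1 = $45116.50.
Voluntary surrender to law enforcement (−10%): $45116.50 × 0.9 = $40604.85.
Rounded to the nearest dollar: $40605.

$40605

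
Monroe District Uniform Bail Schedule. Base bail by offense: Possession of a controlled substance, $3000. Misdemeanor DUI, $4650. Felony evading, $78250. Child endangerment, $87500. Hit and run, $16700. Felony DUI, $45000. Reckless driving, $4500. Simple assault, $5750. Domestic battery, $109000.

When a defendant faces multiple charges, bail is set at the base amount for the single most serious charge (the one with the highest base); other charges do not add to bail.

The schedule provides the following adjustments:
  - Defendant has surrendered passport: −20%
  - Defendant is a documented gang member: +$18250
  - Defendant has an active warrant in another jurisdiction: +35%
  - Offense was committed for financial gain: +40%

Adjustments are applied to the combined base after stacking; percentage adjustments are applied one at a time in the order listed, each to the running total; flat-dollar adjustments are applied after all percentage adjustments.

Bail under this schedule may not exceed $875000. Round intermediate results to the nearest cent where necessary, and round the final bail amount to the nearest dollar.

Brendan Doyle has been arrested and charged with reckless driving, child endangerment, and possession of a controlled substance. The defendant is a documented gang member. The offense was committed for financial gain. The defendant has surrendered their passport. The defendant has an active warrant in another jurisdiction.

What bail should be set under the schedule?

Base amounts from the schedule: reckless driving $4500; child endangerment $87500; possession of a controlled substance $3000.
Stacking rule: use the highest base only. Highest is child endangerment at $87500. Combined base = $87500.
Defendant has surrendered passport (−20%): $87500 × 0.8 = $70000.
Defendant has an active warrant in another jurisdiction (+35%): $70000 × 1.35 = $94500.
Offense was committed for financial gain (+40%): $94500 × 1.4 = $132300.
Defendant is a documented gang member (+$18250 flat): $132300 + $18250 = $150550.
$150550 is within the $875000 maximum.

$150550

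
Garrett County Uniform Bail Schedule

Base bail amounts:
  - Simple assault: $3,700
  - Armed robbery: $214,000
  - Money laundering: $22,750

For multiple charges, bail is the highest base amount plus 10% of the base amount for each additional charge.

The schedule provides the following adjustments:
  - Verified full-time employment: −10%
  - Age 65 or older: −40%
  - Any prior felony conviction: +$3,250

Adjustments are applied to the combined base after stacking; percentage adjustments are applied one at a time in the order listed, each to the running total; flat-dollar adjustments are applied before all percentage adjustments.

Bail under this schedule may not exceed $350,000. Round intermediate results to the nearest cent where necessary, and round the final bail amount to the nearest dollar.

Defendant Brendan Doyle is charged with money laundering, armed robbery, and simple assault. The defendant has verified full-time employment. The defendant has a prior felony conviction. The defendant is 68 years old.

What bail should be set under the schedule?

Base amounts from the schedule: money laundering $22,750; armed robbery $214,000; simple assault $3,700.
Stacking rule: highest base plus 10% of each additional charge. Highest is armed robbery at $214,000. Additional: $22,750 × 10% = $2,275; $3,700 × 10% = $370. Combined base = $214,000 + $2,645 = $216,645.
Any prior felony conviction (+$3,250 flat): $216,645 + $3,250 = $219,895.
Verified full-time employment (−10%): $219,895 × 0.9 = $197,905.50.
Age 65 or older (−40%): $197,905.50 × 0.6 = $118,743.30.
$118,743.30 is within the $350,000 maximum.
Rounded to the nearest dollar: $118,743.

$118,743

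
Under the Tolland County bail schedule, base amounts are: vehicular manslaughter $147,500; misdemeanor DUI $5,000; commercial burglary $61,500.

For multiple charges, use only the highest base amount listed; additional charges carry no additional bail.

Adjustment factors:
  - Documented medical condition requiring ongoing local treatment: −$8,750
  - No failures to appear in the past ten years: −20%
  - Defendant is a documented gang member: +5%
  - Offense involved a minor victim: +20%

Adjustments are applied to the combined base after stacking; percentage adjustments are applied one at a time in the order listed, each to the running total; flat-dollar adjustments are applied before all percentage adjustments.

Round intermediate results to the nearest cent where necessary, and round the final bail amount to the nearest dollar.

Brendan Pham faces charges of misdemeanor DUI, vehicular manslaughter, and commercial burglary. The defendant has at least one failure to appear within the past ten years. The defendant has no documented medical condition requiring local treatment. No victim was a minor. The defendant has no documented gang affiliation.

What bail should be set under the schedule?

Base amounts from the schedule: misdemeanor DUI $5,000; vehicular manslaughter $147,500; commercial burglary $61,500.
Stacking rule: use the highest base only. Highest is vehicular manslaughter at $147,500. Combined base = $147,500.
No adjustment factors apply to this defendant.

$147,500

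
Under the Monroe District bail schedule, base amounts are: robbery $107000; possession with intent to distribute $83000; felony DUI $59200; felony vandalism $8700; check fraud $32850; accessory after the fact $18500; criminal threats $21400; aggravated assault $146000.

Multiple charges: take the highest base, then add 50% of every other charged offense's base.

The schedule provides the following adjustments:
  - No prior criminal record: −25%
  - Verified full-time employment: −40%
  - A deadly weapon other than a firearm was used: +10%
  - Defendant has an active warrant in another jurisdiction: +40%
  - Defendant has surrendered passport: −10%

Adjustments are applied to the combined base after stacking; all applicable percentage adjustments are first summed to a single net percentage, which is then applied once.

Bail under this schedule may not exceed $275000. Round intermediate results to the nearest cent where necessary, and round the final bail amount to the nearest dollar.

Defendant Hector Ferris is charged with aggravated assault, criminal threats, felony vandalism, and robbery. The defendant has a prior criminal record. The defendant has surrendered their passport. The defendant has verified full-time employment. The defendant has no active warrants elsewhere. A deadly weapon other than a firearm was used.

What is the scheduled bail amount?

$128730

Base amounts from the schedule: aggravated assault $146000; criminal threats $21400; felony vandalism $8700; robbery $107000.
Stacking rule: highest base plus 50% of each additional charge. Highest is aggravated assault at $146000. Additional: $21400 × 50% = $10700; $8700 × 50% = $4350; $107000 × 50% = $53500. Combined base = $146000 + $68550 = $214550.
Net percentage adjustment: −40% +10% −10% = −40%. $214550 × 0.6 = $128730.
$128730 is within the $275000 maximum.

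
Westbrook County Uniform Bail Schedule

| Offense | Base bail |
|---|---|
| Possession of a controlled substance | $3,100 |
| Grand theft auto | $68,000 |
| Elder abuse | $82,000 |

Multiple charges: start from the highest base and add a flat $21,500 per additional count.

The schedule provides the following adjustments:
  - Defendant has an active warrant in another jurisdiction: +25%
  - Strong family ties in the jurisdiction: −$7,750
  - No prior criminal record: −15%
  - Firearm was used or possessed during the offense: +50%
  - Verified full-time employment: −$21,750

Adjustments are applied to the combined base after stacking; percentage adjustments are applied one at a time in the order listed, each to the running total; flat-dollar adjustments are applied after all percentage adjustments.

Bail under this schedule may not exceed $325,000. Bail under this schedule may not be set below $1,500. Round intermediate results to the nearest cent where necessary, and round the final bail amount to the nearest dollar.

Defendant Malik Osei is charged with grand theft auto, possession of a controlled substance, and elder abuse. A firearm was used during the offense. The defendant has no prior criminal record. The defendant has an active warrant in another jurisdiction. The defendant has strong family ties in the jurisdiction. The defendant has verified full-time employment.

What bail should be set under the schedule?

Base amounts from the schedule: grand theft auto $68,000; possession of a controlled substance $3,100; elder abuse $82,000.
Stacking rule: highest base plus $21,500 per additional charge. Highest is elder abuse at $82,000; 2 additional charges → +$43,000. Combined base = $125,000.
Defendant has an active warrant in another jurisdiction (+25%): $125,000 × 1.25 = $156,250.
No prior criminal record (−15%): $156,250 × 0.85 = $132,812.50.
Firearm was used or possessed during the offense (+50%): $132,812.50 × 1.5 = $199,218.75.
Strong family ties in the jurisdiction (−$7,750 flat): $199,218.75 − $7,750 = $191,468.75.
Verified full-time employment (−$21,750 flat): $191,468.75 − $21,750 = $169,718.75.
$169,718.75 is within the $325,000 maximum.
$169,718.75 is at or above the $1,500 minimum.
Rounded to the nearest dollar: $169,719.

$169,719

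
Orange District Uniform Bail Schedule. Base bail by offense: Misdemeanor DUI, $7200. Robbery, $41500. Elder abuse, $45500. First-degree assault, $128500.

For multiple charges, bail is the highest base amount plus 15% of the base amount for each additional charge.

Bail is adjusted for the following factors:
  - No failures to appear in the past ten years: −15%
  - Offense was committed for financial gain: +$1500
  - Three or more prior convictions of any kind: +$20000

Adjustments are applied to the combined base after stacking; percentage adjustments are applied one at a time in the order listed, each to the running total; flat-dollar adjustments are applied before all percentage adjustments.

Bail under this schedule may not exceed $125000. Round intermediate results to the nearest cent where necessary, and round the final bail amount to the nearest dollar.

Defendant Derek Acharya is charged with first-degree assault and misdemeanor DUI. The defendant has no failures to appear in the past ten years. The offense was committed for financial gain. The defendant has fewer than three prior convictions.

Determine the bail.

$111418

Base amounts from the schedule: first-degree assault $128500; misdemeanor DUI $7200.
Stacking rule: highest base plus 15% of each additional charge. Highest is first-degree assault at $128500. Additional: $7200 × 15% = $1080. Combined base = $128500 + $1080 = $129580.
Offense was committed for financial gain (+$1500 flat): $129580 + $1500 = $131080.
No failures to appear in the past ten years (−15%): $131080 × 0.85 = $111418.
$111418 is within the $125000 maximum.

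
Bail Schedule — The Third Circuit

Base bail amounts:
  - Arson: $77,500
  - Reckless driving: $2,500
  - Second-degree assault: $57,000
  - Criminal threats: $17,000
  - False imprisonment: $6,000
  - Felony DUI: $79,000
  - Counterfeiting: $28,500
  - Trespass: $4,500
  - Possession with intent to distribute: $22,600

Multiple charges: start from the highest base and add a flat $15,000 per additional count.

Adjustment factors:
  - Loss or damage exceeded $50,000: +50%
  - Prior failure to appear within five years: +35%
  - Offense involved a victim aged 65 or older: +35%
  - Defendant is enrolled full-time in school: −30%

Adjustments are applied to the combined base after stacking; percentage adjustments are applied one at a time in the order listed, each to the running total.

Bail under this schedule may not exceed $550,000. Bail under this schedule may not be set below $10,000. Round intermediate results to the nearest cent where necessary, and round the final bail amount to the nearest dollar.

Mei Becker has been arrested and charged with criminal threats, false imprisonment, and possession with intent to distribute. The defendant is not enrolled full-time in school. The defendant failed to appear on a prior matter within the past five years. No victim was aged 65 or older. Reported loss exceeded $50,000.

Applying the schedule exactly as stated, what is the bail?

$106,515

Base amounts from the schedule: criminal threats $17,000; false imprisonment $6,000; possession with intent to distribute $22,600.
Stacking rule: highest base plus $15,000 per additional charge. Highest is possession with intent to distribute at $22,600; 2 additional charges → +$30,000. Combined base = $52,600.
Loss or damage exceeded $50,000 (+50%): $52,600 × 1.5 = $78,900.
Prior failure to appear within five years (+35%): $78,900 × 1.35 = $106,515.
$106,515 is within the $550,000 maximum.
$106,515 is at or above the $10,000 minimum.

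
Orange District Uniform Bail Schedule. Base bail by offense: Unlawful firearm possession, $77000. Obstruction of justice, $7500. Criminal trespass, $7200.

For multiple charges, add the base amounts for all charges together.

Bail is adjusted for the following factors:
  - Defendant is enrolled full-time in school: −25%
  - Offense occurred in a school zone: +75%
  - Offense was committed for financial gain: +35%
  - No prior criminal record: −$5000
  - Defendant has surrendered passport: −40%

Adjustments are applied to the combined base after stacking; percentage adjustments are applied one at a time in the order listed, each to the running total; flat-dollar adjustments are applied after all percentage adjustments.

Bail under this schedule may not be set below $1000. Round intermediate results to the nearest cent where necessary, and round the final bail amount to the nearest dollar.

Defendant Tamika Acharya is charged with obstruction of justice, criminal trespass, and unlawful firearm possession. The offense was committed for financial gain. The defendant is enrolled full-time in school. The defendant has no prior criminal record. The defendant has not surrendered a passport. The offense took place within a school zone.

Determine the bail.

Base amounts from the schedule: obstruction of justice $7500; criminal trespass $7200; unlawful firearm possession $77000.
Stacking rule: sum of all bases. $7500 + $7200 + $77000 = $91700.
Defendant is enrolled full-time in school (−25%): $91700 × 0.75 = $68775.
Offense occurred in a school zone (+75%): $68775 × 1.75 = $120356.25.
Offense was committed for financial gain (+35%): $120356.25 × 1.35 = $162480.94.
No prior criminal record (−$5000 flat): $162480.94 − $5000 = $157480.94.
$157480.94 is at or above the $1000 minimum.
Rounded to the nearest dollar: $157481.

$157481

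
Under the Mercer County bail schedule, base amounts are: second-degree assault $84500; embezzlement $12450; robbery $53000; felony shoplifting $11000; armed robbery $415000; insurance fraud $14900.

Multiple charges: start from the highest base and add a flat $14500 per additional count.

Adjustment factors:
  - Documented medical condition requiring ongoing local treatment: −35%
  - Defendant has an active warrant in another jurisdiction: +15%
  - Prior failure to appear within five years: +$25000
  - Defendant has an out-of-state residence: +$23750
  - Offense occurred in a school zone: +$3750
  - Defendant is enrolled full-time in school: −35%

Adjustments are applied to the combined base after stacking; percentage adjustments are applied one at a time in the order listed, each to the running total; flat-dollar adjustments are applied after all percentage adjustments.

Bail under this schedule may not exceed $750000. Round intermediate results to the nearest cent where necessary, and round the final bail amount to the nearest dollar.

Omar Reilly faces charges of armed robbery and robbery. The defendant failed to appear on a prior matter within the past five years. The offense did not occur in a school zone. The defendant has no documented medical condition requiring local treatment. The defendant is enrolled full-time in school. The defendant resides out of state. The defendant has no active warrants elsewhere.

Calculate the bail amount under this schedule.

$327925

Base amounts from the schedule: armed robbery $415000; robbery $53000.
Stacking rule: highest base plus $14500 per additional charge. Highest is armed robbery at $415000; 1 additional charge → +$14500. Combined base = $429500.
Defendant is enrolled full-time in school (−35%): $429500 × 0.65 = $279175.
Prior failure to appear within five years (+$25000 flat): $279175 + $25000 = $304175.
Defendant has an out-of-state residence (+$23750 flat): $304175 + $23750 = $327925.
$327925 is within the $750000 maximum.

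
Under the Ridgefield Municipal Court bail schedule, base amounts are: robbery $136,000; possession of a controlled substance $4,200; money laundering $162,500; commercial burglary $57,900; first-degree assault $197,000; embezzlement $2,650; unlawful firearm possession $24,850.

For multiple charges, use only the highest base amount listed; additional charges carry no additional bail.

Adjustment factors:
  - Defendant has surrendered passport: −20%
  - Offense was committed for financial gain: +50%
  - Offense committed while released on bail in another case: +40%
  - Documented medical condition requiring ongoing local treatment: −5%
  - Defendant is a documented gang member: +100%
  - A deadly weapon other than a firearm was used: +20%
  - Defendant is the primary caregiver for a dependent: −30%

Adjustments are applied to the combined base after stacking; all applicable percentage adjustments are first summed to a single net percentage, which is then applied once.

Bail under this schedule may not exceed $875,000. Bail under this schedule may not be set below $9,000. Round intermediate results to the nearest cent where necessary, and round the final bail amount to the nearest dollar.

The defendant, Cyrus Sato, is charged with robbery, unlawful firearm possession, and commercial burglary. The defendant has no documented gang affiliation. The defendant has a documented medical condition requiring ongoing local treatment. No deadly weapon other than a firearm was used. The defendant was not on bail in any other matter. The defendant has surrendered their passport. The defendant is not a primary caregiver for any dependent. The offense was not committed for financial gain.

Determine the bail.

$102,000

Base amounts from the schedule: robbery $136,000; unlawful firearm possession $24,850; commercial burglary $57,900.
Stacking rule: use the highest base only. Highest is robbery at $136,000. Combined base = $136,000.
Net percentage adjustment: −20% −5% = −25%. $136,000 × 0.75 = $102,000.
$102,000 is within the $875,000 maximum.
$102,000 is at or above the $9,000 minimum.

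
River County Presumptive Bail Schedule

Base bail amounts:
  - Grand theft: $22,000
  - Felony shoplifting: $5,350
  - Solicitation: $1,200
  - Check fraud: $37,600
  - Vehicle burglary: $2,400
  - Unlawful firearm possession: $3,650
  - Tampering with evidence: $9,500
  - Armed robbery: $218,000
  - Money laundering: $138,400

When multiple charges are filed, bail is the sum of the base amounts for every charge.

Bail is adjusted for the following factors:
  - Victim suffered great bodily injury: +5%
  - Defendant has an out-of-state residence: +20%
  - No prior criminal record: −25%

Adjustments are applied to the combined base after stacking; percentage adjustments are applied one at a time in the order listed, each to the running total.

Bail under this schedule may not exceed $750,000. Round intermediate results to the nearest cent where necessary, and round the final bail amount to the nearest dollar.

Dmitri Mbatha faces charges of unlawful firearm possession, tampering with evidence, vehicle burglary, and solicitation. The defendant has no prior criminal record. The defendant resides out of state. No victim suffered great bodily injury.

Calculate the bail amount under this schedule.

Base amounts from the schedule: unlawful firearm possession $3,650; tampering with evidence $9,500; vehicle burglary $2,400; solicitation $1,200.
Stacking rule: sum of all bases. $3,650 + $9,500 + $2,400 + $1,200 = $16,750.
Defendant has an out-of-state residence (+20%): $16,750 × 1.2 = $20,100.
No prior criminal record (−25%): $20,100 × 0.75 = $15,075.
$15,075 is within the $750,000 maximum.

$15,075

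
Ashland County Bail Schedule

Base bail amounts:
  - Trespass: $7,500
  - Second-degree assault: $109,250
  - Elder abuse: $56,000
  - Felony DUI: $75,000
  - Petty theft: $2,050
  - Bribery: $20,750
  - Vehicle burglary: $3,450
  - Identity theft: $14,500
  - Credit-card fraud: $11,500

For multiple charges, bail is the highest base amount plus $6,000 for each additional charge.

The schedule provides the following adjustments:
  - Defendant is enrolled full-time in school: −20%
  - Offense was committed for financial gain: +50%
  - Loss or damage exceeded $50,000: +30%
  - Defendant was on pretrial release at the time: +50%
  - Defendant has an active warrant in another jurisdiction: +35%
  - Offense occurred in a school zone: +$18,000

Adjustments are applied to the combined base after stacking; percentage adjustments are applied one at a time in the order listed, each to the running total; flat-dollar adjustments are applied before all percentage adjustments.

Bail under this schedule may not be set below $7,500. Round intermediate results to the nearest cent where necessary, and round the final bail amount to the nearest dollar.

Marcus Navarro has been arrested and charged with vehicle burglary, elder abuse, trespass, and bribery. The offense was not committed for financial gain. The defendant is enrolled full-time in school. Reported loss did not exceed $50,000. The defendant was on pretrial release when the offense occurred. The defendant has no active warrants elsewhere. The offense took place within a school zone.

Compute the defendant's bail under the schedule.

$110,400

Base amounts from the schedule: vehicle burglary $3,450; elder abuse $56,000; trespass $7,500; bribery $20,750.
Stacking rule: highest base plus $6,000 per additional charge. Highest is elder abuse at $56,000; 3 additional charges → +$18,000. Combined base = $74,000.
Offense occurred in a school zone (+$18,000 flat): $74,000 + $18,000 = $92,000.
Defendant is enrolled full-time in school (−20%): $92,000 × 0.8 = $73,600.
Defendant was on pretrial release at the time (+50%): $73,600 × 1.5 = $110,400.
$110,400 is at or above the $7,500 minimum.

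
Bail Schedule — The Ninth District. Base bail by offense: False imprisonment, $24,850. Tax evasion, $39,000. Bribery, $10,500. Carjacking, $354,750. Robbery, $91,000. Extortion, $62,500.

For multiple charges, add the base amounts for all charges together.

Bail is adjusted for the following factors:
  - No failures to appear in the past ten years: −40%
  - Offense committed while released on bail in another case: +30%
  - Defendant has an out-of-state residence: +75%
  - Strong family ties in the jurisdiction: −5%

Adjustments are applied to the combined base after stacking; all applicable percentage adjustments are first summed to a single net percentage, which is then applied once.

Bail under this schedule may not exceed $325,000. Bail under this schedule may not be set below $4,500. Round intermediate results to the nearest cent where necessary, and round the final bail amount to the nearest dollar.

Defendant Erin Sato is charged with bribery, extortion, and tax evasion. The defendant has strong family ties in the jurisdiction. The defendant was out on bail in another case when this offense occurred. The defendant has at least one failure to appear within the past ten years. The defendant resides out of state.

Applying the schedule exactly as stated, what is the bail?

$224,000

Base amounts from the schedule: bribery $10,500; extortion $62,500; tax evasion $39,000.
Stacking rule: sum of all bases. $10,500 + $62,500 + $39,000 = $112,000.
Net percentage adjustment: +30% +75% −5% = +100%. $112,000 × 2 = $224,000.
$224,000 is within the $325,000 maximum.
$224,000 is at or above the $4,500 minimum.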